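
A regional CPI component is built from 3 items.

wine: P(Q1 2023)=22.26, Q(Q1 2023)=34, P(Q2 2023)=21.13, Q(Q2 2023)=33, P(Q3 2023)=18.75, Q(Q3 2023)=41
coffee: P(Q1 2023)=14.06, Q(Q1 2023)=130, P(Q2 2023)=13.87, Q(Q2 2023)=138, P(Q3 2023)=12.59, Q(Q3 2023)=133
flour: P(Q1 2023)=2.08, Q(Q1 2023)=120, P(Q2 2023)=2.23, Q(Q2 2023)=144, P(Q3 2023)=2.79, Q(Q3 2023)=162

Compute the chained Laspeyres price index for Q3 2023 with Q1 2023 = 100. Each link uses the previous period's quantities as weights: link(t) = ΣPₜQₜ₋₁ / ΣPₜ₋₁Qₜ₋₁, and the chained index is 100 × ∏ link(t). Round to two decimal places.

92.55

Link Q1 2023→Q2 2023:
ΣP(Q2 2023)Q(Q1 2023) = 21.13×34 + 13.87×130 + 2.23×120 = 718.42 + 1803.1 + 267.6 = 2789.12
ΣP(Q1 2023)Q(Q1 2023) = 22.26×34 + 14.06×130 + 2.08×120 = 756.84 + 1827.8 + 249.6 = 2834.24
link = 2789.12/2834.24 = 0.984080
Link Q2 2023→Q3 2023:
ΣP(Q3 2023)Q(Q2 2023) = 18.75×33 + 12.59×138 + 2.79×144 = 618.75 + 1737.42 + 401.76 = 2757.93
ΣP(Q2 2023)Q(Q2 2023) = 21.13×33 + 13.87×138 + 2.23×144 = 697.29 + 1914.06 + 321.12 = 2932.47
link = 2757.93/2932.47 = 0.940480
Chained index = 100 × 0.984080 × 0.940480 = 92.5508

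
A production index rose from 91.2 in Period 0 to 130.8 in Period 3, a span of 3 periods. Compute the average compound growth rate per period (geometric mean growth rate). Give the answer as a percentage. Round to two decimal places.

12.77%

Growth factor = (130.8/91.2)^(1/3) = (1.434211)^(1/3) = 1.127728
Growth rate = 1.127728 − 1 = 0.127728 = 12.7728%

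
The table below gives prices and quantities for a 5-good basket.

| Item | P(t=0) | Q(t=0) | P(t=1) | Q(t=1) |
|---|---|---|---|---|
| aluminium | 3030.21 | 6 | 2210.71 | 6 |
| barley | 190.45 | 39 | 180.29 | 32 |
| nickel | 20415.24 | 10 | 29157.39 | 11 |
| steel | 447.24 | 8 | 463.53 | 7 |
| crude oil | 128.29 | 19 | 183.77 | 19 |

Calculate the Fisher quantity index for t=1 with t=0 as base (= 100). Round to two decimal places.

Laspeyres component (base-period weights):
ΣP(t=0)Q(t=1) = 3030.21×6 + 190.45×32 + 20415.24×11 + 447.24×7 + 128.29×19 = 18181.26 + 6094.4 + 224567.64 + 3130.68 + 2437.51 = 254411.49
ΣP(t=0)Q(t=0) = 3030.21×6 + 190.45×39 + 20415.24×10 + 447.24×8 + 128.29×19 = 18181.26 + 7427.55 + 204152.4 + 3577.92 + 2437.51 = 235776.64
L = 254411.49 / 235776.64 × 100 = 107.9036
Paasche component (current-period weights):
ΣP(t=1)Q(t=1) = 2210.71×6 + 180.29×32 + 29157.39×11 + 463.53×7 + 183.77×19 = 13264.26 + 5769.28 + 320731.29 + 3244.71 + 3491.63 = 346501.17
ΣP(t=1)Q(t=0) = 2210.71×6 + 180.29×39 + 29157.39×10 + 463.53×8 + 183.77×19 = 13264.26 + 7031.31 + 291573.9 + 3708.24 + 3491.63 = 319069.34
P = 346501.17 / 319069.34 × 100 = 108.5975
Fisher = √(L × P) = √(107.9036 × 108.5975) = 108.2500

108.25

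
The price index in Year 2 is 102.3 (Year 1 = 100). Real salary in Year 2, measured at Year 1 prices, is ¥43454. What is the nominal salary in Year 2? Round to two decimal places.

44453.44

Nominal = Real × (Index/100) = 43454 × (102.3/100)
        = 43454 × 1.023 = 44453.4420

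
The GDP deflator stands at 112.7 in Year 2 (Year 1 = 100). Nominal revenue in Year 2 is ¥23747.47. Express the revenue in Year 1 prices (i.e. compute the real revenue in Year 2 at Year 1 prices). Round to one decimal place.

21071.4

Real = Nominal ÷ (Index/100) = 23747.47 ÷ (112.7/100)
     = 23747.47 ÷ 1.127 = 21071.4020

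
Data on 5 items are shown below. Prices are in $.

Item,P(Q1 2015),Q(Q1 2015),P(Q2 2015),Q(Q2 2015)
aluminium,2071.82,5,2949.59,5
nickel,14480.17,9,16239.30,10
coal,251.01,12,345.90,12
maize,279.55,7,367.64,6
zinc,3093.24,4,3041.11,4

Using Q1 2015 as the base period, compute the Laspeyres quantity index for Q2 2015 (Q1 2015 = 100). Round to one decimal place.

Laspeyres quantity index uses base-period prices as weights.
ΣP(Q1 2015)·Q(Q2 2015) = 2071.82×5 + 14480.17×10 + 251.01×12 + 279.55×6 + 3093.24×4 = 10359.1 + 144801.7 + 3012.12 + 1677.3 + 12372.96 = 172223.18
ΣP(Q1 2015)·Q(Q1 2015) = 2071.82×5 + 14480.17×9 + 251.01×12 + 279.55×7 + 3093.24×4 = 10359.1 + 130321.53 + 3012.12 + 1956.85 + 12372.96 = 158022.56
Index = 172223.18 / 158022.56 × 100 = 108.9865

109.0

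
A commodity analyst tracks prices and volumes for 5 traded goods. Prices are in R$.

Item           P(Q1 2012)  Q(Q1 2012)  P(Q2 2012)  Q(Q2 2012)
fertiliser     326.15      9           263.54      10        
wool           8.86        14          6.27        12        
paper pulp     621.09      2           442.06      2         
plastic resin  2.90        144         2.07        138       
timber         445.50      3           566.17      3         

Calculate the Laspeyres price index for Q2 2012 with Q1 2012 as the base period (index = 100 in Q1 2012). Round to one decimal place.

88.2

Laspeyres price index uses base-period quantities as weights.
ΣP(Q2 2012)·Q(Q1 2012) = 263.54×9 + 6.27×14 + 442.06×2 + 2.07×144 + 566.17×3 = 2371.86 + 87.78 + 884.12 + 298.08 + 1698.51 = 5340.35
ΣP(Q1 2012)·Q(Q1 2012) = 326.15×9 + 8.86×14 + 621.09×2 + 2.90×144 + 445.50×3 = 2935.35 + 124.04 + 1242.18 + 417.6 + 1336.5 = 6055.67
Index = 5340.35 / 6055.67 × 100 = 88.1876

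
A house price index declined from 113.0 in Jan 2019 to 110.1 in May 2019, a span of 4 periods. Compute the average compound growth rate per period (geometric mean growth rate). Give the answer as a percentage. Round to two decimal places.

-0.65%

Growth factor = (110.1/113.0)^(1/4) = (0.974336)^(1/4) = 0.993521
Growth rate = 0.993521 − 1 = -0.006479 = -0.6479%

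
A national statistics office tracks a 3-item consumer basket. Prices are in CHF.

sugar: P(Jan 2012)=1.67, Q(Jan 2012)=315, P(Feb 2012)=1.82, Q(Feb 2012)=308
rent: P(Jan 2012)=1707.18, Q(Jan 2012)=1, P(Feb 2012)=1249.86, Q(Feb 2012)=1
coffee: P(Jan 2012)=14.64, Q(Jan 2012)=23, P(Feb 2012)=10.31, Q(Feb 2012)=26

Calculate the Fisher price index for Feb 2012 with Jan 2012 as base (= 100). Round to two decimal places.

Laspeyres component (base-period weights):
ΣP(Feb 2012)Q(Jan 2012) = 1.82×315 + 1249.86×1 + 10.31×23 = 573.3 + 1249.86 + 237.13 = 2060.29
ΣP(Jan 2012)Q(Jan 2012) = 1.67×315 + 1707.18×1 + 14.64×23 = 526.05 + 1707.18 + 336.72 = 2569.95
L = 2060.29 / 2569.95 × 100 = 80.1685
Paasche component (current-period weights):
ΣP(Feb 2012)Q(Feb 2012) = 1.82×308 + 1249.86×1 + 10.31×26 = 560.56 + 1249.86 + 268.06 = 2078.48
ΣP(Jan 2012)Q(Feb 2012) = 1.67×308 + 1707.18×1 + 14.64×26 = 514.36 + 1707.18 + 380.64 = 2602.18
P = 2078.48 / 2602.18 × 100 = 79.8746
Fisher = √(L × P) = √(80.1685 × 79.8746) = 80.0214

80.02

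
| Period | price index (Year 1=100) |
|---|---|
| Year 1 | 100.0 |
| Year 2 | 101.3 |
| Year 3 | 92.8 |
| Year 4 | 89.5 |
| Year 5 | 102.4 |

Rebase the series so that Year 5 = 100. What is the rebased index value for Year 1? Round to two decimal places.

97.66

Rebased(Year 1) = 100.0 / 102.4 × 100 = 97.6562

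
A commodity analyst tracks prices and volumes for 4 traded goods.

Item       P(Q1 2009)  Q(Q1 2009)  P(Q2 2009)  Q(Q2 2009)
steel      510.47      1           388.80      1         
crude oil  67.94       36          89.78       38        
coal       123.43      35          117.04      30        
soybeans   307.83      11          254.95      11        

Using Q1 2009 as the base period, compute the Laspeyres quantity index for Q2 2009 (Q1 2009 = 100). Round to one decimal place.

95.5

Laspeyres quantity index uses base-period prices as weights.
ΣP(Q1 2009)·Q(Q2 2009) = 510.47×1 + 67.94×38 + 123.43×30 + 307.83×11 = 510.47 + 2581.72 + 3702.9 + 3386.13 = 10181.22
ΣP(Q1 2009)·Q(Q1 2009) = 510.47×1 + 67.94×36 + 123.43×35 + 307.83×11 = 510.47 + 2445.84 + 4320.05 + 3386.13 = 10662.49
Index = 10181.22 / 10662.49 × 100 = 95.4863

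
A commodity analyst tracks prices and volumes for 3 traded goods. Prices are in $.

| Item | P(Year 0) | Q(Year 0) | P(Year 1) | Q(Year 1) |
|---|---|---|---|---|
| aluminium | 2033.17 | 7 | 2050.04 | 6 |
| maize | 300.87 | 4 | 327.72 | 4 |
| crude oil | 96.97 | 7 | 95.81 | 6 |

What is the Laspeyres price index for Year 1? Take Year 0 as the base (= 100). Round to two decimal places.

Laspeyres price index uses base-period quantities as weights.
ΣP(Year 1)·Q(Year 0) = 2050.04×7 + 327.72×4 + 95.81×7 = 14350.28 + 1310.88 + 670.67 = 16331.83
ΣP(Year 0)·Q(Year 0) = 2033.17×7 + 300.87×4 + 96.97×7 = 14232.19 + 1203.48 + 678.79 = 16114.46
Index = 16331.83 / 16114.46 × 100 = 101.3489

101.35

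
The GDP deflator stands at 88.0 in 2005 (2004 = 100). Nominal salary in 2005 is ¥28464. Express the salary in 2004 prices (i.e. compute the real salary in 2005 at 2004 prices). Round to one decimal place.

32345.5

Real = Nominal ÷ (Index/100) = 28464 ÷ (88.0/100)
     = 28464 ÷ 0.880 = 32345.4545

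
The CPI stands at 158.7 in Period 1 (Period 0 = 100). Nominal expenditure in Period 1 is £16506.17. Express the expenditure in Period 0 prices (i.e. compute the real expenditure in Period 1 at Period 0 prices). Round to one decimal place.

Real = Nominal ÷ (Index/100) = 16506.17 ÷ (158.7/100)
     = 16506.17 ÷ 1.587 = 10400.8633

10400.9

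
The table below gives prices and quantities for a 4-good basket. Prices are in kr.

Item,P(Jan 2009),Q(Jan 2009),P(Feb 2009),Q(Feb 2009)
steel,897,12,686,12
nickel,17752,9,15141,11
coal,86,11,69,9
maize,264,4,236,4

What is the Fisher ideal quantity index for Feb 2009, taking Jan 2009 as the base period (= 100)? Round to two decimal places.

Laspeyres component (base-period weights):
ΣP(Jan 2009)Q(Feb 2009) = 897×12 + 17752×11 + 86×9 + 264×4 = 10764 + 195272 + 774 + 1056 = 207866
ΣP(Jan 2009)Q(Jan 2009) = 897×12 + 17752×9 + 86×11 + 264×4 = 10764 + 159768 + 946 + 1056 = 172534
L = 207866 / 172534 × 100 = 120.4783
Paasche component (current-period weights):
ΣP(Feb 2009)Q(Feb 2009) = 686×12 + 15141×11 + 69×9 + 236×4 = 8232 + 166551 + 621 + 944 = 176348
ΣP(Feb 2009)Q(Jan 2009) = 686×12 + 15141×9 + 69×11 + 236×4 = 8232 + 136269 + 759 + 944 = 146204
P = 176348 / 146204 × 100 = 120.6178
Fisher = √(L × P) = √(120.4783 × 120.6178) = 120.5480

120.55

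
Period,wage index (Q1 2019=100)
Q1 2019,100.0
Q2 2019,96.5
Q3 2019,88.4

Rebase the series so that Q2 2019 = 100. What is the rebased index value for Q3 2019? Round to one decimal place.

Rebased(Q3 2019) = 88.4 / 96.5 × 100 = 91.6062

91.6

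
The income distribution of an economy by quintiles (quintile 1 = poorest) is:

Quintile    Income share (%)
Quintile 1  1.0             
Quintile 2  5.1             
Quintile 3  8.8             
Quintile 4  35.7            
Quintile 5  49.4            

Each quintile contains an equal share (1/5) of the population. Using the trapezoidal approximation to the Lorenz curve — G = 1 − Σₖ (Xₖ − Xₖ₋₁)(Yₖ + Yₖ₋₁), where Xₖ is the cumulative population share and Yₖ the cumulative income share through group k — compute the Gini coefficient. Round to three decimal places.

Cumulative income shares Yₖ: 0.0100, 0.0610, 0.1490, 0.5060, 1.0000
Σ (Xₖ−Xₖ₋₁)(Yₖ+Yₖ₋₁) = (1/5)(0.0100+0.0000) + (1/5)(0.0610+0.0100) + (1/5)(0.1490+0.0610) + (1/5)(0.5060+0.1490) + (1/5)(1.0000+0.5060)
  = 0.0020 + 0.0142 + 0.0420 + 0.1310 + 0.3012 = 0.4904
G = 1 − 0.4904 = 0.5096

0.510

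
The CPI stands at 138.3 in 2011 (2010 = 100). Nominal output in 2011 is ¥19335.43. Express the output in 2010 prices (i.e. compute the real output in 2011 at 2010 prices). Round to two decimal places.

13980.79

Real = Nominal ÷ (Index/100) = 19335.43 ÷ (138.3/100)
     = 19335.43 ÷ 1.383 = 13980.7881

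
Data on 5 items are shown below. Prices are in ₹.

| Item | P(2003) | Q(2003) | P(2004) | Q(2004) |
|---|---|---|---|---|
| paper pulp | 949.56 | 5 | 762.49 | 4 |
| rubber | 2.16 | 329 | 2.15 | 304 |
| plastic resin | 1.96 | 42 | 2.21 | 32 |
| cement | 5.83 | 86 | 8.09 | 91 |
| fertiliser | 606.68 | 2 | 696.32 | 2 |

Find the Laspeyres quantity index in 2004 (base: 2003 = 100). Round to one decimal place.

86.3

Laspeyres quantity index uses base-period prices as weights.
ΣP(2003)·Q(2004) = 949.56×4 + 2.16×304 + 1.96×32 + 5.83×91 + 606.68×2 = 3798.24 + 656.64 + 62.72 + 530.53 + 1213.36 = 6261.49
ΣP(2003)·Q(2003) = 949.56×5 + 2.16×329 + 1.96×42 + 5.83×86 + 606.68×2 = 4747.8 + 710.64 + 82.32 + 501.38 + 1213.36 = 7255.5
Index = 6261.49 / 7255.5 × 100 = 86.2999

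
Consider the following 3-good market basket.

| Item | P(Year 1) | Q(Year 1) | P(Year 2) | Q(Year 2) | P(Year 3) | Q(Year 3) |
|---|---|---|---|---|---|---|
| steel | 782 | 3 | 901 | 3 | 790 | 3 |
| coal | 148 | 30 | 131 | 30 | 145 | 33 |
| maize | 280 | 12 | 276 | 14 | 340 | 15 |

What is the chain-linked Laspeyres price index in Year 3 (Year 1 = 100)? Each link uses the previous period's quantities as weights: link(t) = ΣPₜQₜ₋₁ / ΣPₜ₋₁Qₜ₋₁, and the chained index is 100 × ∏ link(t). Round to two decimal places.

Link Year 1→Year 2:
ΣP(Year 2)Q(Year 1) = 901×3 + 131×30 + 276×12 = 2703 + 3930 + 3312 = 9945
ΣP(Year 1)Q(Year 1) = 782×3 + 148×30 + 280×12 = 2346 + 4440 + 3360 = 10146
link = 9945/10146 = 0.980189
Link Year 2→Year 3:
ΣP(Year 3)Q(Year 2) = 790×3 + 145×30 + 340×14 = 2370 + 4350 + 4760 = 11480
ΣP(Year 2)Q(Year 2) = 901×3 + 131×30 + 276×14 = 2703 + 3930 + 3864 = 10497
link = 11480/10497 = 1.093646
Chained index = 100 × 0.980189 × 1.093646 = 107.1980

107.20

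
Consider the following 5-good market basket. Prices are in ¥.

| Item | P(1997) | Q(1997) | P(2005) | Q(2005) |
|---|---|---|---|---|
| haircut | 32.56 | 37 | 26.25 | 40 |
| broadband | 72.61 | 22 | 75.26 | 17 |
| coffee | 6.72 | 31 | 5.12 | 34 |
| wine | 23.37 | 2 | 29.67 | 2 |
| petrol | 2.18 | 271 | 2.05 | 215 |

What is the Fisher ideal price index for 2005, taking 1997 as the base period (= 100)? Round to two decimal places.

Laspeyres component (base-period weights):
ΣP(2005)Q(1997) = 26.25×37 + 75.26×22 + 5.12×31 + 29.67×2 + 2.05×271 = 971.25 + 1655.72 + 158.72 + 59.34 + 555.55 = 3400.58
ΣP(1997)Q(1997) = 32.56×37 + 72.61×22 + 6.72×31 + 23.37×2 + 2.18×271 = 1204.72 + 1597.42 + 208.32 + 46.74 + 590.78 = 3647.98
L = 3400.58 / 3647.98 × 100 = 93.2182
Paasche component (current-period weights):
ΣP(2005)Q(2005) = 26.25×40 + 75.26×17 + 5.12×34 + 29.67×2 + 2.05×215 = 1050 + 1279.42 + 174.08 + 59.34 + 440.75 = 3003.59
ΣP(1997)Q(2005) = 32.56×40 + 72.61×17 + 6.72×34 + 23.37×2 + 2.18×215 = 1302.4 + 1234.37 + 228.48 + 46.74 + 468.7 = 3280.69
P = 3003.59 / 3280.69 × 100 = 91.5536
Fisher = √(L × P) = √(93.2182 × 91.5536) = 92.3821

92.38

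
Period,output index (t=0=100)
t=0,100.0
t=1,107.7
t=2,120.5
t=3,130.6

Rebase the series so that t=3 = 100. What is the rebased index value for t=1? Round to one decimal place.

82.5

Rebased(t=1) = 107.7 / 130.6 × 100 = 82.4655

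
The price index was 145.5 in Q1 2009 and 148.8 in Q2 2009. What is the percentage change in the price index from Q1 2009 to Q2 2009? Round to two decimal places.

2.27%

Change = (148.8 − 145.5) / 145.5 × 100
       = 3.3 / 145.5 × 100 = 2.2680%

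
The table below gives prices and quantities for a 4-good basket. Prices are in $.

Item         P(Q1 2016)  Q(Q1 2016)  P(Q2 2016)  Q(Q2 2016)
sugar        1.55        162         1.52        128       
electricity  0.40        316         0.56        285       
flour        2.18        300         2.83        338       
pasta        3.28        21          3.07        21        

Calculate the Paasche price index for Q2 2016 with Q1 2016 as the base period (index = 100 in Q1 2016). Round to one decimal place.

Paasche price index uses current-period quantities as weights.
ΣP(Q2 2016)·Q(Q2 2016) = 1.52×128 + 0.56×285 + 2.83×338 + 3.07×21 = 194.56 + 159.6 + 956.54 + 64.47 = 1375.17
ΣP(Q1 2016)·Q(Q2 2016) = 1.55×128 + 0.40×285 + 2.18×338 + 3.28×21 = 198.4 + 114 + 736.84 + 68.88 = 1118.12
Index = 1375.17 / 1118.12 × 100 = 122.9895

123.0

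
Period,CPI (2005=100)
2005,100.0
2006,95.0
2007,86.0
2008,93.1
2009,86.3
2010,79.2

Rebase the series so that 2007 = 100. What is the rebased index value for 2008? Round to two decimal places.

108.26

Rebased(2008) = 93.1 / 86.0 × 100 = 108.2558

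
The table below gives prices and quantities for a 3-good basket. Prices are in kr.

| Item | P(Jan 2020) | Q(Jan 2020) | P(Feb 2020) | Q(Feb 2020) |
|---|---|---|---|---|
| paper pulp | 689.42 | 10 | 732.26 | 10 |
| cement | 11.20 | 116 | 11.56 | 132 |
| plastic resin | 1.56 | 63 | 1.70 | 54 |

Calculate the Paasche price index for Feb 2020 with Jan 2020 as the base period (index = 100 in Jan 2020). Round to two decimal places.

105.72

Paasche price index uses current-period quantities as weights.
ΣP(Feb 2020)·Q(Feb 2020) = 732.26×10 + 11.56×132 + 1.70×54 = 7322.6 + 1525.92 + 91.8 = 8940.32
ΣP(Jan 2020)·Q(Feb 2020) = 689.42×10 + 11.20×132 + 1.56×54 = 6894.2 + 1478.4 + 84.24 = 8456.84
Index = 8940.32 / 8456.84 × 100 = 105.7170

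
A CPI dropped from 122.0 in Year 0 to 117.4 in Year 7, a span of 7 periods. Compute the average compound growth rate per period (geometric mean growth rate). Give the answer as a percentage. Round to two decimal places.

Growth factor = (117.4/122.0)^(1/7) = (0.962295)^(1/7) = 0.994524
Growth rate = 0.994524 − 1 = -0.005476 = -0.5476%

-0.55%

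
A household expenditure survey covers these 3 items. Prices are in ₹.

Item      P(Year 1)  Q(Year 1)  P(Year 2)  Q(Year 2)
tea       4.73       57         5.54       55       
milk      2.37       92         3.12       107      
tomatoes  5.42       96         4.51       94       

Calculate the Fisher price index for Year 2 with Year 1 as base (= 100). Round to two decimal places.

103.30

Laspeyres component (base-period weights):
ΣP(Year 2)Q(Year 1) = 5.54×57 + 3.12×92 + 4.51×96 = 315.78 + 287.04 + 432.96 = 1035.78
ΣP(Year 1)Q(Year 1) = 4.73×57 + 2.37×92 + 5.42×96 = 269.61 + 218.04 + 520.32 = 1007.97
L = 1035.78 / 1007.97 × 100 = 102.7590
Paasche component (current-period weights):
ΣP(Year 2)Q(Year 2) = 5.54×55 + 3.12×107 + 4.51×94 = 304.7 + 333.84 + 423.94 = 1062.48
ΣP(Year 1)Q(Year 2) = 4.73×55 + 2.37×107 + 5.42×94 = 260.15 + 253.59 + 509.48 = 1023.22
P = 1062.48 / 1023.22 × 100 = 103.8369
Fisher = √(L × P) = √(102.7590 × 103.8369) = 103.2966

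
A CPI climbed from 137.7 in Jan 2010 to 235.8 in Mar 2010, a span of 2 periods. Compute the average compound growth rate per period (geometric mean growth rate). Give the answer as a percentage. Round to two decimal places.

30.86%

Growth factor = (235.8/137.7)^(1/2) = (1.712418)^(1/2) = 1.308594
Growth rate = 1.308594 − 1 = 0.308594 = 30.8594%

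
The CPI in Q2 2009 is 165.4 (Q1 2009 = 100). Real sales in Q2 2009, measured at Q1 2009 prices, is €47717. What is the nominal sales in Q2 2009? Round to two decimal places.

78923.92

Nominal = Real × (Index/100) = 47717 × (165.4/100)
        = 47717 × 1.654 = 78923.9180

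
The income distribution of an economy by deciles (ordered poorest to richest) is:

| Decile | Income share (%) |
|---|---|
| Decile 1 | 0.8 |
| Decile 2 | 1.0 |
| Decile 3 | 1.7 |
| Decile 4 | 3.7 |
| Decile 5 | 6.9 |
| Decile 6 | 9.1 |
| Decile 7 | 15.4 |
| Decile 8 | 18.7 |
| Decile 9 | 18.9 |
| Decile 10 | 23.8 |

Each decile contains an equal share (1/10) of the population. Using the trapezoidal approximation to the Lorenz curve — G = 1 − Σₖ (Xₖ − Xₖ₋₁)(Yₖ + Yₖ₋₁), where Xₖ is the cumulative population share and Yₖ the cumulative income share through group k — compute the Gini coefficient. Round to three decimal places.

0.455

Cumulative income shares Yₖ: 0.0080, 0.0180, 0.0350, 0.0720, 0.1410, 0.2320, 0.3860, 0.5730, 0.7620, 1.0000
Σ (Xₖ−Xₖ₋₁)(Yₖ+Yₖ₋₁) = (1/10)(0.0080+0.0000) + (1/10)(0.0180+0.0080) + (1/10)(0.0350+0.0180) + (1/10)(0.0720+0.0350) + (1/10)(0.1410+0.0720) + (1/10)(0.2320+0.1410) + (1/10)(0.3860+0.2320) + (1/10)(0.5730+0.3860) + (1/10)(0.7620+0.5730) + (1/10)(1.0000+0.7620)
  = 0.0008 + 0.0026 + 0.0053 + 0.0107 + 0.0213 + 0.0373 + 0.0618 + 0.0959 + 0.1335 + 0.1762 = 0.5454
G = 1 − 0.5454 = 0.4546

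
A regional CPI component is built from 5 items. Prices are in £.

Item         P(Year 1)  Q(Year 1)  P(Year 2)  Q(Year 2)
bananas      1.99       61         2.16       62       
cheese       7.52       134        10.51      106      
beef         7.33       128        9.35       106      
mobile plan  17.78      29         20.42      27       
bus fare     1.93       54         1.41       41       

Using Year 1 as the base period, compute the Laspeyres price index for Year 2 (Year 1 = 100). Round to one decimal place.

126.7

Laspeyres price index uses base-period quantities as weights.
ΣP(Year 2)·Q(Year 1) = 2.16×61 + 10.51×134 + 9.35×128 + 20.42×29 + 1.41×54 = 131.76 + 1408.34 + 1196.8 + 592.18 + 76.14 = 3405.22
ΣP(Year 1)·Q(Year 1) = 1.99×61 + 7.52×134 + 7.33×128 + 17.78×29 + 1.93×54 = 121.39 + 1007.68 + 938.24 + 515.62 + 104.22 = 2687.15
Index = 3405.22 / 2687.15 × 100 = 126.7224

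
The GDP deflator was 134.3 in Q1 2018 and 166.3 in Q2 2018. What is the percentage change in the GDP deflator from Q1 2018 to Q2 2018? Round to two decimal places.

23.83%

Change = (166.3 − 134.3) / 134.3 × 100
       = 32.0 / 134.3 × 100 = 23.8273%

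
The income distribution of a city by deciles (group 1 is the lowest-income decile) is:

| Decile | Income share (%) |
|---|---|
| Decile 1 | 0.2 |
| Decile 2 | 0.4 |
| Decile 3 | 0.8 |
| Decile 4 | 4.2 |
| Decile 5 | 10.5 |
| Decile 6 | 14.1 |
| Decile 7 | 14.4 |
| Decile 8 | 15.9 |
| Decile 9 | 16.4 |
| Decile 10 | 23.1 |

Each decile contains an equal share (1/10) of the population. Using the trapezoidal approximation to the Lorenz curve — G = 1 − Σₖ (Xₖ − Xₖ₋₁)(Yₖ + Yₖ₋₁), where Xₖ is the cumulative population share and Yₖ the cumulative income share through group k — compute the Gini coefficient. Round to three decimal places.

0.428

Cumulative income shares Yₖ: 0.0020, 0.0060, 0.0140, 0.0560, 0.1610, 0.3020, 0.4460, 0.6050, 0.7690, 1.0000
Σ (Xₖ−Xₖ₋₁)(Yₖ+Yₖ₋₁) = (1/10)(0.0020+0.0000) + (1/10)(0.0060+0.0020) + (1/10)(0.0140+0.0060) + (1/10)(0.0560+0.0140) + (1/10)(0.1610+0.0560) + (1/10)(0.3020+0.1610) + (1/10)(0.4460+0.3020) + (1/10)(0.6050+0.4460) + (1/10)(0.7690+0.6050) + (1/10)(1.0000+0.7690)
  = 0.0002 + 0.0008 + 0.0020 + 0.0070 + 0.0217 + 0.0463 + 0.0748 + 0.1051 + 0.1374 + 0.1769 = 0.5722
G = 1 − 0.5722 = 0.4278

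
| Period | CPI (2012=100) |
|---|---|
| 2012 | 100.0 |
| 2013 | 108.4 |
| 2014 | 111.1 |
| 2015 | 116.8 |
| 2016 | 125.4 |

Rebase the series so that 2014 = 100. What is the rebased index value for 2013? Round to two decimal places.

97.57

Rebased(2013) = 108.4 / 111.1 × 100 = 97.5698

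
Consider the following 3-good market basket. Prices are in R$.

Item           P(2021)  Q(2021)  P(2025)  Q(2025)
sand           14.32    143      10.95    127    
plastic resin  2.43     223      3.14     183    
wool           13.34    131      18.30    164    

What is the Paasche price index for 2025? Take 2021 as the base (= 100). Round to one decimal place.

Paasche price index uses current-period quantities as weights.
ΣP(2025)·Q(2025) = 10.95×127 + 3.14×183 + 18.30×164 = 1390.65 + 574.62 + 3001.2 = 4966.47
ΣP(2021)·Q(2025) = 14.32×127 + 2.43×183 + 13.34×164 = 1818.64 + 444.69 + 2187.76 = 4451.09
Index = 4966.47 / 4451.09 × 100 = 111.5787

111.6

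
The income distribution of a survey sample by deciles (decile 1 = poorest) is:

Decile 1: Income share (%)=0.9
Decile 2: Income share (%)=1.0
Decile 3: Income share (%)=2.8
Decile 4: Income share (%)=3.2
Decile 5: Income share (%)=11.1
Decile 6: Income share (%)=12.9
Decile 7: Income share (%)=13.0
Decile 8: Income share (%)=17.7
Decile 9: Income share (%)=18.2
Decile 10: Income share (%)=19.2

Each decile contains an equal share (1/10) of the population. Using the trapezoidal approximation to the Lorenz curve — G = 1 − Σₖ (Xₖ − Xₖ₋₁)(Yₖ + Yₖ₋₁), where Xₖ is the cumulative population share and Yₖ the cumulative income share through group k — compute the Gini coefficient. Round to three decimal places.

Cumulative income shares Yₖ: 0.0090, 0.0190, 0.0470, 0.0790, 0.1900, 0.3190, 0.4490, 0.6260, 0.8080, 1.0000
Σ (Xₖ−Xₖ₋₁)(Yₖ+Yₖ₋₁) = (1/10)(0.0090+0.0000) + (1/10)(0.0190+0.0090) + (1/10)(0.0470+0.0190) + (1/10)(0.0790+0.0470) + (1/10)(0.1900+0.0790) + (1/10)(0.3190+0.1900) + (1/10)(0.4490+0.3190) + (1/10)(0.6260+0.4490) + (1/10)(0.8080+0.6260) + (1/10)(1.0000+0.8080)
  = 0.0009 + 0.0028 + 0.0066 + 0.0126 + 0.0269 + 0.0509 + 0.0768 + 0.1075 + 0.1434 + 0.1808 = 0.6092
G = 1 − 0.6092 = 0.3908

0.391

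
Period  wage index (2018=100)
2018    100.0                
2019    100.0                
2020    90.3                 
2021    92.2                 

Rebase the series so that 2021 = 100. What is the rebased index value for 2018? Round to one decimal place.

Rebased(2018) = 100.0 / 92.2 × 100 = 108.4599

108.5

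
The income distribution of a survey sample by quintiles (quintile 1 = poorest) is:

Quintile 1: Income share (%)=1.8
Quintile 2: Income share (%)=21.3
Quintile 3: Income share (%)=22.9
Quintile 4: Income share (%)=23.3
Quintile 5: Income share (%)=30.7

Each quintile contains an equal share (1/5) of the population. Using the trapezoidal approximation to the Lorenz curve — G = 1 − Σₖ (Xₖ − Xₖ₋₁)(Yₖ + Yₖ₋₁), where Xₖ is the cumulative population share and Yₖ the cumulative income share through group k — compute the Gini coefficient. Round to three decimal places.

Cumulative income shares Yₖ: 0.0180, 0.2310, 0.4600, 0.6930, 1.0000
Σ (Xₖ−Xₖ₋₁)(Yₖ+Yₖ₋₁) = (1/5)(0.0180+0.0000) + (1/5)(0.2310+0.0180) + (1/5)(0.4600+0.2310) + (1/5)(0.6930+0.4600) + (1/5)(1.0000+0.6930)
  = 0.0036 + 0.0498 + 0.1382 + 0.2306 + 0.3386 = 0.7608
G = 1 − 0.7608 = 0.2392

0.239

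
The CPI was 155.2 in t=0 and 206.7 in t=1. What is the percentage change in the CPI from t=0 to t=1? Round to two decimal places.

Change = (206.7 − 155.2) / 155.2 × 100
       = 51.5 / 155.2 × 100 = 33.1830%

33.18%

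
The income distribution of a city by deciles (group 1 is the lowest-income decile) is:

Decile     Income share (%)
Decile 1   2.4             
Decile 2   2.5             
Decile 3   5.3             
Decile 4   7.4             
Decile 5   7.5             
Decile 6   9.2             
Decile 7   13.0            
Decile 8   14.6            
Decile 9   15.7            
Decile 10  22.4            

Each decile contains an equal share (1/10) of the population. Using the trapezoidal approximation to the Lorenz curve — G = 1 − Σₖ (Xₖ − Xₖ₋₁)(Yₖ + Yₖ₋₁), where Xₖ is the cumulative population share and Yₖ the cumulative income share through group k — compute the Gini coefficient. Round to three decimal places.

Cumulative income shares Yₖ: 0.0240, 0.0490, 0.1020, 0.1760, 0.2510, 0.3430, 0.4730, 0.6190, 0.7760, 1.0000
Σ (Xₖ−Xₖ₋₁)(Yₖ+Yₖ₋₁) = (1/10)(0.0240+0.0000) + (1/10)(0.0490+0.0240) + (1/10)(0.1020+0.0490) + (1/10)(0.1760+0.1020) + (1/10)(0.2510+0.1760) + (1/10)(0.3430+0.2510) + (1/10)(0.4730+0.3430) + (1/10)(0.6190+0.4730) + (1/10)(0.7760+0.6190) + (1/10)(1.0000+0.7760)
  = 0.0024 + 0.0073 + 0.0151 + 0.0278 + 0.0427 + 0.0594 + 0.0816 + 0.1092 + 0.1395 + 0.1776 = 0.6626
G = 1 − 0.6626 = 0.3374

0.337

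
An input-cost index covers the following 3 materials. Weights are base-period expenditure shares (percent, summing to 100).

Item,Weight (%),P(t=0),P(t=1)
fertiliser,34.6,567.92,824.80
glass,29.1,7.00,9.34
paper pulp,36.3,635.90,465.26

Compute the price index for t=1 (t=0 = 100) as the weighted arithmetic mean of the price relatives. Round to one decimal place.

fertiliser: 34.6 × (824.80/567.92) = 34.6 × 1.452317 = 50.2502
glass: 29.1 × (9.34/7.00) = 29.1 × 1.334286 = 38.8277
paper pulp: 36.3 × (465.26/635.90) = 36.3 × 0.731656 = 26.5591
Index = Σ wᵢ·(p₁ᵢ/p₀ᵢ) = 50.2502 + 38.8277 + 26.5591 = 115.6370

115.6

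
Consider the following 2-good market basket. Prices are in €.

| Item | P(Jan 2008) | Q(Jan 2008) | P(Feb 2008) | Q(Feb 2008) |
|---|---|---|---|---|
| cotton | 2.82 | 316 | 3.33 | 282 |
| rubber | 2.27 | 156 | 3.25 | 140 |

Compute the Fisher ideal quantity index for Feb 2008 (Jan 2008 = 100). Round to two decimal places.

Laspeyres component (base-period weights):
ΣP(Jan 2008)Q(Feb 2008) = 2.82×282 + 2.27×140 = 795.24 + 317.8 = 1113.04
ΣP(Jan 2008)Q(Jan 2008) = 2.82×316 + 2.27×156 = 891.12 + 354.12 = 1245.24
L = 1113.04 / 1245.24 × 100 = 89.3836
Paasche component (current-period weights):
ΣP(Feb 2008)Q(Feb 2008) = 3.33×282 + 3.25×140 = 939.06 + 455 = 1394.06
ΣP(Feb 2008)Q(Jan 2008) = 3.33×316 + 3.25×156 = 1052.28 + 507 = 1559.28
P = 1394.06 / 1559.28 × 100 = 89.4041
Fisher = √(L × P) = √(89.3836 × 89.4041) = 89.3938

89.39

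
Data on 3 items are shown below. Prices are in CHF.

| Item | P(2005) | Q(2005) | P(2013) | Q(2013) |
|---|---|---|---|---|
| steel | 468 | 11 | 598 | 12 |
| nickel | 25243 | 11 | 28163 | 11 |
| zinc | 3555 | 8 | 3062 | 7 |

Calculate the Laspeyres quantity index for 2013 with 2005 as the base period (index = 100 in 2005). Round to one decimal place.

99.0

Laspeyres quantity index uses base-period prices as weights.
ΣP(2005)·Q(2013) = 468×12 + 25243×11 + 3555×7 = 5616 + 277673 + 24885 = 308174
ΣP(2005)·Q(2005) = 468×11 + 25243×11 + 3555×8 = 5148 + 277673 + 28440 = 311261
Index = 308174 / 311261 × 100 = 99.0082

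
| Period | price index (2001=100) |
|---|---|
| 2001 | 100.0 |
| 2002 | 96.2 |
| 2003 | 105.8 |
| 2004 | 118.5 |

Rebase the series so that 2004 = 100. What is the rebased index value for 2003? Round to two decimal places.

Rebased(2003) = 105.8 / 118.5 × 100 = 89.2827

89.28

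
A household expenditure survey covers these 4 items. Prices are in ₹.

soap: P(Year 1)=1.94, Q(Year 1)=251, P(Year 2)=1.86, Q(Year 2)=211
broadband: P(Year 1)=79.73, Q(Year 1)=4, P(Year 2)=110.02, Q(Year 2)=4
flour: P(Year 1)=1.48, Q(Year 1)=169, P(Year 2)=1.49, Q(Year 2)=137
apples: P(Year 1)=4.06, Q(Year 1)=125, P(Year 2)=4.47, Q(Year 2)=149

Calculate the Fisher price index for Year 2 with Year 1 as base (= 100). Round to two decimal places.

Laspeyres component (base-period weights):
ΣP(Year 2)Q(Year 1) = 1.86×251 + 110.02×4 + 1.49×169 + 4.47×125 = 466.86 + 440.08 + 251.81 + 558.75 = 1717.5
ΣP(Year 1)Q(Year 1) = 1.94×251 + 79.73×4 + 1.48×169 + 4.06×125 = 486.94 + 318.92 + 250.12 + 507.5 = 1563.48
L = 1717.5 / 1563.48 × 100 = 109.8511
Paasche component (current-period weights):
ΣP(Year 2)Q(Year 2) = 1.86×211 + 110.02×4 + 1.49×137 + 4.47×149 = 392.46 + 440.08 + 204.13 + 666.03 = 1702.7
ΣP(Year 1)Q(Year 2) = 1.94×211 + 79.73×4 + 1.48×137 + 4.06×149 = 409.34 + 318.92 + 202.76 + 604.94 = 1535.96
P = 1702.7 / 1535.96 × 100 = 110.8558
Fisher = √(L × P) = √(109.8511 × 110.8558) = 110.3523

110.35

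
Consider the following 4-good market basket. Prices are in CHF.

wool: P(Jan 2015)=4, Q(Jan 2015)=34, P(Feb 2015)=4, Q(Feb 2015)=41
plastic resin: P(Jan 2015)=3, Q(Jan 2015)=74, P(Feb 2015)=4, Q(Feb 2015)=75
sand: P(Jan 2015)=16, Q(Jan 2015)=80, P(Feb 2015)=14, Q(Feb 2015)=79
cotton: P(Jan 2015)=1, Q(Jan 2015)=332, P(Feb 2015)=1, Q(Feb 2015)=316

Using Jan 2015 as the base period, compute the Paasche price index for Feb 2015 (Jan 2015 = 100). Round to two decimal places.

Paasche price index uses current-period quantities as weights.
ΣP(Feb 2015)·Q(Feb 2015) = 4×41 + 4×75 + 14×79 + 1×316 = 164 + 300 + 1106 + 316 = 1886
ΣP(Jan 2015)·Q(Feb 2015) = 4×41 + 3×75 + 16×79 + 1×316 = 164 + 225 + 1264 + 316 = 1969
Index = 1886 / 1969 × 100 = 95.7847

95.78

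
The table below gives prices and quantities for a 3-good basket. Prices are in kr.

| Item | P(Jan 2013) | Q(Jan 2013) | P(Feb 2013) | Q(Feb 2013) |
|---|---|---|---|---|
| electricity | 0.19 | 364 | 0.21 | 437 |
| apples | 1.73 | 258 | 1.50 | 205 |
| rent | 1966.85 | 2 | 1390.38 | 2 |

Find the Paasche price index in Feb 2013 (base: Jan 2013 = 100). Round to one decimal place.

72.7

Paasche price index uses current-period quantities as weights.
ΣP(Feb 2013)·Q(Feb 2013) = 0.21×437 + 1.50×205 + 1390.38×2 = 91.77 + 307.5 + 2780.76 = 3180.03
ΣP(Jan 2013)·Q(Feb 2013) = 0.19×437 + 1.73×205 + 1966.85×2 = 83.03 + 354.65 + 3933.7 = 4371.38
Index = 3180.03 / 4371.38 × 100 = 72.7466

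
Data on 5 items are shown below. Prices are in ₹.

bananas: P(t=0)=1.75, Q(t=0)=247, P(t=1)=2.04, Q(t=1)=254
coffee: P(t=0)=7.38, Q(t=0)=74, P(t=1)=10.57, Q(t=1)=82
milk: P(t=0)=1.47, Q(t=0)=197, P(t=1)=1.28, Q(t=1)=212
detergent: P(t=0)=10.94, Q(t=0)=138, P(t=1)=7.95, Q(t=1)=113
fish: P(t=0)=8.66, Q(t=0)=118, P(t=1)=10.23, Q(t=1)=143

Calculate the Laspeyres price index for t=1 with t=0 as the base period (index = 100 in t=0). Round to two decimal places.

Laspeyres price index uses base-period quantities as weights.
ΣP(t=1)·Q(t=0) = 2.04×247 + 10.57×74 + 1.28×197 + 7.95×138 + 10.23×118 = 503.88 + 782.18 + 252.16 + 1097.1 + 1207.14 = 3842.46
ΣP(t=0)·Q(t=0) = 1.75×247 + 7.38×74 + 1.47×197 + 10.94×138 + 8.66×118 = 432.25 + 546.12 + 289.59 + 1509.72 + 1021.88 = 3799.56
Index = 3842.46 / 3799.56 × 100 = 101.1291

101.13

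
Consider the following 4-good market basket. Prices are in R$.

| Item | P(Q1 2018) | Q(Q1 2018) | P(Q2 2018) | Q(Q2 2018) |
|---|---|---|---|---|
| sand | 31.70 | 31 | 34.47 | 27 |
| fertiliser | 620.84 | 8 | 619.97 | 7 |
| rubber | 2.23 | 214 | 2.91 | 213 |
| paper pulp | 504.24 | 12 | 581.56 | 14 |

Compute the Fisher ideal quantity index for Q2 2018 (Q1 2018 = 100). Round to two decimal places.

Laspeyres component (base-period weights):
ΣP(Q1 2018)Q(Q2 2018) = 31.70×27 + 620.84×7 + 2.23×213 + 504.24×14 = 855.9 + 4345.88 + 474.99 + 7059.36 = 12736.13
ΣP(Q1 2018)Q(Q1 2018) = 31.70×31 + 620.84×8 + 2.23×214 + 504.24×12 = 982.7 + 4966.72 + 477.22 + 6050.88 = 12477.52
L = 12736.13 / 12477.52 × 100 = 102.0726
Paasche component (current-period weights):
ΣP(Q2 2018)Q(Q2 2018) = 34.47×27 + 619.97×7 + 2.91×213 + 581.56×14 = 930.69 + 4339.79 + 619.83 + 8141.84 = 14032.15
ΣP(Q2 2018)Q(Q1 2018) = 34.47×31 + 619.97×8 + 2.91×214 + 581.56×12 = 1068.57 + 4959.76 + 622.74 + 6978.72 = 13629.79
P = 14032.15 / 13629.79 × 100 = 102.9521
Fisher = √(L × P) = √(102.0726 × 102.9521) = 102.5114

102.51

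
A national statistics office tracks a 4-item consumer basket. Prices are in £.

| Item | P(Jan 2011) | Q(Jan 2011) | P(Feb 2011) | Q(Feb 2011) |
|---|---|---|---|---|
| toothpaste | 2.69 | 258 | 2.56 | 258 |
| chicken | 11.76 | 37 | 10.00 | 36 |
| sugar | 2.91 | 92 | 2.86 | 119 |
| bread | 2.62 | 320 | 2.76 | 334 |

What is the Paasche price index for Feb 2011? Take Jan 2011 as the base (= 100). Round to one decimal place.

Paasche price index uses current-period quantities as weights.
ΣP(Feb 2011)·Q(Feb 2011) = 2.56×258 + 10.00×36 + 2.86×119 + 2.76×334 = 660.48 + 360 + 340.34 + 921.84 = 2282.66
ΣP(Jan 2011)·Q(Feb 2011) = 2.69×258 + 11.76×36 + 2.91×119 + 2.62×334 = 694.02 + 423.36 + 346.29 + 875.08 = 2338.75
Index = 2282.66 / 2338.75 × 100 = 97.6017

97.6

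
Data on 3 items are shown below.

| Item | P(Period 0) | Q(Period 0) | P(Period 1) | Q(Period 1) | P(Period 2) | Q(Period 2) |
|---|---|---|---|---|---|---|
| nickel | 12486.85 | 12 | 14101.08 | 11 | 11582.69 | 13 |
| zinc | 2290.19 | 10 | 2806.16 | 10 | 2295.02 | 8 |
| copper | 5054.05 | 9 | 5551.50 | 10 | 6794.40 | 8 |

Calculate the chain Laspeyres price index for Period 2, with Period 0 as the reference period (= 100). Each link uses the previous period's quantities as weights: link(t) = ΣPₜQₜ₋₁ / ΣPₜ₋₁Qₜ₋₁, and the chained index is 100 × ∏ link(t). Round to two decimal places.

Link Period 0→Period 1:
ΣP(Period 1)Q(Period 0) = 14101.08×12 + 2806.16×10 + 5551.50×9 = 169212.96 + 28061.6 + 49963.5 = 247238.06
ΣP(Period 0)Q(Period 0) = 12486.85×12 + 2290.19×10 + 5054.05×9 = 149842.2 + 22901.9 + 45486.45 = 218230.55
link = 247238.06/218230.55 = 1.132921
Link Period 1→Period 2:
ΣP(Period 2)Q(Period 1) = 11582.69×11 + 2295.02×10 + 6794.40×10 = 127409.59 + 22950.2 + 67944 = 218303.79
ΣP(Period 1)Q(Period 1) = 14101.08×11 + 2806.16×10 + 5551.50×10 = 155111.88 + 28061.6 + 55515 = 238688.48
link = 218303.79/238688.48 = 0.914597
Chained index = 100 × 1.132921 × 0.914597 = 103.6167

103.62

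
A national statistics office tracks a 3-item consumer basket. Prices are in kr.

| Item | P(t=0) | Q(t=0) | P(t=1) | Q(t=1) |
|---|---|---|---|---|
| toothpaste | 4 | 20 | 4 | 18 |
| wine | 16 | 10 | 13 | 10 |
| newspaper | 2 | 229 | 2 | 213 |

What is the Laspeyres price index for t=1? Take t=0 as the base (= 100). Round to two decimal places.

Laspeyres price index uses base-period quantities as weights.
ΣP(t=1)·Q(t=0) = 4×20 + 13×10 + 2×229 = 80 + 130 + 458 = 668
ΣP(t=0)·Q(t=0) = 4×20 + 16×10 + 2×229 = 80 + 160 + 458 = 698
Index = 668 / 698 × 100 = 95.7020

95.70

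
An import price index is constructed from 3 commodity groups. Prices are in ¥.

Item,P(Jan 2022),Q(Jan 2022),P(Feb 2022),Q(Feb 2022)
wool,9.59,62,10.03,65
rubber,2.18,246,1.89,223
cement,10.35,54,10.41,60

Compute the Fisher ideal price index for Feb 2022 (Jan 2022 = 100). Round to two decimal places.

97.85

Laspeyres component (base-period weights):
ΣP(Feb 2022)Q(Jan 2022) = 10.03×62 + 1.89×246 + 10.41×54 = 621.86 + 464.94 + 562.14 = 1648.94
ΣP(Jan 2022)Q(Jan 2022) = 9.59×62 + 2.18×246 + 10.35×54 = 594.58 + 536.28 + 558.9 = 1689.76
L = 1648.94 / 1689.76 × 100 = 97.5843
Paasche component (current-period weights):
ΣP(Feb 2022)Q(Feb 2022) = 10.03×65 + 1.89×223 + 10.41×60 = 651.95 + 421.47 + 624.6 = 1698.02
ΣP(Jan 2022)Q(Feb 2022) = 9.59×65 + 2.18×223 + 10.35×60 = 623.35 + 486.14 + 621 = 1730.49
P = 1698.02 / 1730.49 × 100 = 98.1237
Fisher = √(L × P) = √(97.5843 × 98.1237) = 97.8536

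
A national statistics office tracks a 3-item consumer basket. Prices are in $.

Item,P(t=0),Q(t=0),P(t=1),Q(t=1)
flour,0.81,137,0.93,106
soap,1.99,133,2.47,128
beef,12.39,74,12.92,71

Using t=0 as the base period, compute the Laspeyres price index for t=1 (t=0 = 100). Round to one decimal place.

109.2

Laspeyres price index uses base-period quantities as weights.
ΣP(t=1)·Q(t=0) = 0.93×137 + 2.47×133 + 12.92×74 = 127.41 + 328.51 + 956.08 = 1412
ΣP(t=0)·Q(t=0) = 0.81×137 + 1.99×133 + 12.39×74 = 110.97 + 264.67 + 916.86 = 1292.5
Index = 1412 / 1292.5 × 100 = 109.2456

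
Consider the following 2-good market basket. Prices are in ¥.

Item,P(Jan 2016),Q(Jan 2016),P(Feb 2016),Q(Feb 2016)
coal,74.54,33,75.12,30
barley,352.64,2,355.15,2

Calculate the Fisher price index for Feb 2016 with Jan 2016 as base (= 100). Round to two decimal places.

Laspeyres component (base-period weights):
ΣP(Feb 2016)Q(Jan 2016) = 75.12×33 + 355.15×2 = 2478.96 + 710.3 = 3189.26
ΣP(Jan 2016)Q(Jan 2016) = 74.54×33 + 352.64×2 = 2459.82 + 705.28 = 3165.1
L = 3189.26 / 3165.1 × 100 = 100.7633
Paasche component (current-period weights):
ΣP(Feb 2016)Q(Feb 2016) = 75.12×30 + 355.15×2 = 2253.6 + 710.3 = 2963.9
ΣP(Jan 2016)Q(Feb 2016) = 74.54×30 + 352.64×2 = 2236.2 + 705.28 = 2941.48
P = 2963.9 / 2941.48 × 100 = 100.7622
Fisher = √(L × P) = √(100.7633 × 100.7622) = 100.7628

100.76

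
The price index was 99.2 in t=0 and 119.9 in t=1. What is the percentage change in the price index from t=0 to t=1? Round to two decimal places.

20.87%

Change = (119.9 − 99.2) / 99.2 × 100
       = 20.7 / 99.2 × 100 = 20.8669%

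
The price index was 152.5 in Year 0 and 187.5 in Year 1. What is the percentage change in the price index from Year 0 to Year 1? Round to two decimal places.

22.95%

Change = (187.5 − 152.5) / 152.5 × 100
       = 35.0 / 152.5 × 100 = 22.9508%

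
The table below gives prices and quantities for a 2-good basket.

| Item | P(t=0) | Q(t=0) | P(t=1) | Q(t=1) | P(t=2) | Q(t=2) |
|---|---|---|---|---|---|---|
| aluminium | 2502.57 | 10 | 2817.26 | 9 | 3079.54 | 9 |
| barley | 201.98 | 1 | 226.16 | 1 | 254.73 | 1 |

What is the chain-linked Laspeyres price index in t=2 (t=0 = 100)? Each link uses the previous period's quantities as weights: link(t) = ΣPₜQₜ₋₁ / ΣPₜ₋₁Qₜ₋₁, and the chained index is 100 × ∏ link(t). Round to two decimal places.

Link t=0→t=1:
ΣP(t=1)Q(t=0) = 2817.26×10 + 226.16×1 = 28172.6 + 226.16 = 28398.76
ΣP(t=0)Q(t=0) = 2502.57×10 + 201.98×1 = 25025.7 + 201.98 = 25227.68
link = 28398.76/25227.68 = 1.125698
Link t=1→t=2:
ΣP(t=2)Q(t=1) = 3079.54×9 + 254.73×1 = 27715.86 + 254.73 = 27970.59
ΣP(t=1)Q(t=1) = 2817.26×9 + 226.16×1 = 25355.34 + 226.16 = 25581.5
link = 27970.59/25581.5 = 1.093391
Chained index = 100 × 1.125698 × 1.093391 = 123.0829

123.08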